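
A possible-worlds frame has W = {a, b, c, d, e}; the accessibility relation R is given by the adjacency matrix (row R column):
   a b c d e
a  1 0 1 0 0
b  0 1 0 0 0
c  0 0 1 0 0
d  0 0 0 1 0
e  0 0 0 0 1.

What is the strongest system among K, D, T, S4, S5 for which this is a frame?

S4

Serial (axiom D): yes — every world has a successor (e.g. a R a).
Reflexive (axiom T): yes — every world is R-related to itself.
Transitive (axiom 4): yes — every two-step R-path is closed by a direct edge.
Euclidean (axiom 5): no — a R c and a R a, but not c R a.
So F validates K, D, T, S4; S5 would additionally require R to be Euclidean. The strongest is S4.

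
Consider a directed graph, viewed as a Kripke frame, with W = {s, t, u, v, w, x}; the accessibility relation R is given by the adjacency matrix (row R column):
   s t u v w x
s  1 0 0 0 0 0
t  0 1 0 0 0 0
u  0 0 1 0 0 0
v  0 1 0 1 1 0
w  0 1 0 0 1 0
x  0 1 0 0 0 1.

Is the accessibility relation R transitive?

Transitive: yes — every two-step R-path is closed by a direct edge.

Yes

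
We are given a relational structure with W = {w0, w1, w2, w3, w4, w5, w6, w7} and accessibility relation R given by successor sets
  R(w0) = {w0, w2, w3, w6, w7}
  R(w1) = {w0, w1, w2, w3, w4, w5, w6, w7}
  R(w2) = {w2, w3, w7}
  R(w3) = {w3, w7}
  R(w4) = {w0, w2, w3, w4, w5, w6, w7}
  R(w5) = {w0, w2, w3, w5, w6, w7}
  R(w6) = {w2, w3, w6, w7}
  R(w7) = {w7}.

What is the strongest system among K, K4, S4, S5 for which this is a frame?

Transitive (axiom 4): yes — every two-step R-path is closed by a direct edge.
Reflexive (axiom T): yes — every world is R-related to itself.
Euclidean (axiom 5): no — w0 R w2 and w0 R w6, but not w2 R w6.
So F validates K, K4, S4; S5 would additionally require R to be Euclidean. The strongest is S4.

S4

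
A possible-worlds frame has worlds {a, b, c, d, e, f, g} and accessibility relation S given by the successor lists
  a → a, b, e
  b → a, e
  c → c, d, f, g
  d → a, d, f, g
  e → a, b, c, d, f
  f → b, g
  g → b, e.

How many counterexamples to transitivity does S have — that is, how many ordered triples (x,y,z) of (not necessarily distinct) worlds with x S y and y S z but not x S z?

Enumerating: (a,e,c), (a,e,d), (a,e,f), (b,a,b), (b,e,b), (b,e,c), (b,e,d), (b,e,f), (c,d,a), (c,f,b), (c,g,b), (c,g,e), … and 18 more.
Total: 30.

30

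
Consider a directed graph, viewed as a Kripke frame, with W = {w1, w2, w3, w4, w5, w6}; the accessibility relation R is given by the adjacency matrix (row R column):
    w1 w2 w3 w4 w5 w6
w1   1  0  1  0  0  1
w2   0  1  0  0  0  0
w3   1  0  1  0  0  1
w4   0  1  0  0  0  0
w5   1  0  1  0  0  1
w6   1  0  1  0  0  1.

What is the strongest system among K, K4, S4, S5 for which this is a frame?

K4

Transitive (axiom 4): yes — every two-step R-path is closed by a direct edge.
Reflexive (axiom T): no — w4 is not related to itself.
Euclidean (axiom 5): yes — any two successors of a common world are R-related.
So F validates K, K4; S4 would additionally require R to be reflexive. The strongest is K4.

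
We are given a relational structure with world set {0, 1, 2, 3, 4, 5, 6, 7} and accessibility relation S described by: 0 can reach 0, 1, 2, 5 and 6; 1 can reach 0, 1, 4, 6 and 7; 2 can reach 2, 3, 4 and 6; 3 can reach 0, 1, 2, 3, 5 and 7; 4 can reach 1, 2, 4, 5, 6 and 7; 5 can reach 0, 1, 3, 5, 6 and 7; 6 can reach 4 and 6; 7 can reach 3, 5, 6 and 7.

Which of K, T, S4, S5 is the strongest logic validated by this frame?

Reflexive (axiom T): yes — every world is S-related to itself.
Transitive (axiom 4): no — 0 S 1 and 1 S 4, but not 0 S 4.
Euclidean (axiom 5): no — 0 S 1 and 0 S 2, but not 1 S 2.
So F validates K, T; S4 would additionally require S to be transitive. The strongest is T.

T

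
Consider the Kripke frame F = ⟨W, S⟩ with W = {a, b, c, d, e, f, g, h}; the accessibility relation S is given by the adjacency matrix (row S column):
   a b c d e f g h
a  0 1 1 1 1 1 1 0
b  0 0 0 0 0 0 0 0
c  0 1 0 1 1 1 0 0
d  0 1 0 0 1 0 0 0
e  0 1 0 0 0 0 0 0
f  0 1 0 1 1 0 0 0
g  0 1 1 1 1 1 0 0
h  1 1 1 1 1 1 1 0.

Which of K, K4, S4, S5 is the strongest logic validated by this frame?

Transitive (axiom 4): yes — every two-step S-path is closed by a direct edge.
Reflexive (axiom T): no — a is not related to itself.
Euclidean (axiom 5): no — a S b and a S c, but not b S c.
So F validates K, K4; S4 would additionally require S to be reflexive. The strongest is K4.

K4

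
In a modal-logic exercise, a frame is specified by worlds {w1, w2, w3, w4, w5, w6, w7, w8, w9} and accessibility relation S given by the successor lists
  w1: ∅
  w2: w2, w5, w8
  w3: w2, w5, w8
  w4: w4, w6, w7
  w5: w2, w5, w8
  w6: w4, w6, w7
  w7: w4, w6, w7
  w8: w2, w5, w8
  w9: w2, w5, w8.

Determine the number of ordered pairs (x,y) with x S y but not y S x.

6

Enumerating: (w3,w2), (w3,w5), (w3,w8), (w9,w2), (w9,w5), (w9,w8).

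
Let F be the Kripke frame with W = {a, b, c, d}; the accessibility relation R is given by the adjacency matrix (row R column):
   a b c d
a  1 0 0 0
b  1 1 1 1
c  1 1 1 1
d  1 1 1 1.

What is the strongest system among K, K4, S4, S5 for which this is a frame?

S4

Transitive (axiom 4): yes — every two-step R-path is closed by a direct edge.
Reflexive (axiom T): yes — every world is R-related to itself.
Euclidean (axiom 5): no — b R a and b R c, but not a R c.
So F validates K, K4, S4; S5 would additionally require R to be Euclidean. The strongest is S4.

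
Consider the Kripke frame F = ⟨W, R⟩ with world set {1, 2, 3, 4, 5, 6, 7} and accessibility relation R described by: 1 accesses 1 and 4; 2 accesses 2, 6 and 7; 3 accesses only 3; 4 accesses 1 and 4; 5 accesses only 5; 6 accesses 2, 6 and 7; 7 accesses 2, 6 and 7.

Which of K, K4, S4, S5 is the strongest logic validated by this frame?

Transitive (axiom 4): yes — every two-step R-path is closed by a direct edge.
Reflexive (axiom T): yes — every world is R-related to itself.
Euclidean (axiom 5): yes — any two successors of a common world are R-related.
So F validates K, K4, S4, S5. The strongest is S5.

S5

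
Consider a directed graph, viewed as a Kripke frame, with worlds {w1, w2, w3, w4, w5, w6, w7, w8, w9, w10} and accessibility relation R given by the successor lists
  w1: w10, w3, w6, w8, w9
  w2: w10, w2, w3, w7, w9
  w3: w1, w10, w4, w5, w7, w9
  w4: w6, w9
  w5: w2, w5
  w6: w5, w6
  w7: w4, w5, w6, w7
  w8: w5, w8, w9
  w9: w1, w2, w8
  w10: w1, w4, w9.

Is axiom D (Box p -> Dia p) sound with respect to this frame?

Axiom D corresponds to the accessibility relation being serial.
Serial: yes — every world has a successor (e.g. w1 R w10).

Yes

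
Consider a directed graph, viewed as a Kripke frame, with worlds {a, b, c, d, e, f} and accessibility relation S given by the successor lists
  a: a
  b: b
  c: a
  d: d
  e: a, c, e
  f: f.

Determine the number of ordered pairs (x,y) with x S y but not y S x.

Enumerating: (c,a), (e,a), (e,c).

3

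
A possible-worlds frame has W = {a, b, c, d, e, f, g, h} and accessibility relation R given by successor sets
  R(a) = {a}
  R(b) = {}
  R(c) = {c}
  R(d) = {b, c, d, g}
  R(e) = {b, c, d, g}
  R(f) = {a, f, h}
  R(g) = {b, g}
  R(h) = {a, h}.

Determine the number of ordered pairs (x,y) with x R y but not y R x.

Enumerating: (d,b), (d,c), (d,g), (e,b), (e,c), (e,d), (e,g), (f,a), (f,h), (g,b), (h,a).

11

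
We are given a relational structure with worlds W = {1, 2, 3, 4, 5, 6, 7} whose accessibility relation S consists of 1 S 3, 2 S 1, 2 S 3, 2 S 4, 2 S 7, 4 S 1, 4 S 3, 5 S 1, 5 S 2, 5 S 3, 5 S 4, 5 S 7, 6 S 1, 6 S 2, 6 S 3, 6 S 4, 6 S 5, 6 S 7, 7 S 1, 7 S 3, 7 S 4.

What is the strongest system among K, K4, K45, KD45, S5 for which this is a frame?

K4

Transitive (axiom 4): yes — every two-step S-path is closed by a direct edge.
Euclidean (axiom 5): no — 2 S 1 and 2 S 4, but not 1 S 4.
Serial (axiom D): no — 3 has no S-successor.
Reflexive (axiom T): no — 1 is not related to itself.
So F validates K, K4; K45 would additionally require S to be Euclidean. The strongest is K4.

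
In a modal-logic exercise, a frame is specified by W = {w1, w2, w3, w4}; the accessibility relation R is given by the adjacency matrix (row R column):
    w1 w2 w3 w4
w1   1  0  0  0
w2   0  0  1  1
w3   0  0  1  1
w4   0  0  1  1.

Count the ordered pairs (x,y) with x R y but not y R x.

2

Enumerating: (w2,w3), (w2,w4).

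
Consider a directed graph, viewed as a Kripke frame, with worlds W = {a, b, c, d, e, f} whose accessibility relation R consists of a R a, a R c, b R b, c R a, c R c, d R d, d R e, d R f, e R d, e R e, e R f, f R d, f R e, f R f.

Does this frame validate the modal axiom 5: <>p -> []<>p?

Yes

Axiom 5 corresponds to the accessibility relation being Euclidean.
Euclidean: yes — any two successors of a common world are R-related.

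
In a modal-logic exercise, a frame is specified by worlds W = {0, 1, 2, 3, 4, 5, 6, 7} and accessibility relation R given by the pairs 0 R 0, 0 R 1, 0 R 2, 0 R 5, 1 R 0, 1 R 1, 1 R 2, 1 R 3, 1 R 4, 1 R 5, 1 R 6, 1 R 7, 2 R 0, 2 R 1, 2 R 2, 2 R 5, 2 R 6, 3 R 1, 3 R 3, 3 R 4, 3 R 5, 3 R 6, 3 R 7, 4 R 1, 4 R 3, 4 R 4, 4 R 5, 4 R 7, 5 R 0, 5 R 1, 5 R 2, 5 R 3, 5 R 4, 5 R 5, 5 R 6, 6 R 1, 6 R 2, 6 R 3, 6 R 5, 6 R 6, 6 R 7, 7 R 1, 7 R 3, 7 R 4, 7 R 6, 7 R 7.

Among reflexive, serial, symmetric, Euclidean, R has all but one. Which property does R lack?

Euclidean

Reflexive: yes — every world is R-related to itself.
Serial: yes — every world has a successor (e.g. 0 R 0).
Symmetric: yes — every pair in R has its reverse in R.
Euclidean: no — 1 R 0 and 1 R 3, but not 0 R 3.
Only Euclidean fails.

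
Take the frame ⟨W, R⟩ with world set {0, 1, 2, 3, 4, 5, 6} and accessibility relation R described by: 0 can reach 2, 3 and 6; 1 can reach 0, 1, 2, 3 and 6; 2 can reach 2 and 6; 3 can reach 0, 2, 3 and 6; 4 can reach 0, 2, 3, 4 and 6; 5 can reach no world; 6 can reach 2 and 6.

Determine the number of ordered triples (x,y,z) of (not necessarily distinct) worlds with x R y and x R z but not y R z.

25

Enumerating: (0,2,3), (0,6,3), (1,0,0), (1,0,1), (1,2,0), (1,2,1), (1,2,3), (1,3,1), (1,6,0), (1,6,1), (1,6,3), (3,0,0), … and 13 more.
Total: 25.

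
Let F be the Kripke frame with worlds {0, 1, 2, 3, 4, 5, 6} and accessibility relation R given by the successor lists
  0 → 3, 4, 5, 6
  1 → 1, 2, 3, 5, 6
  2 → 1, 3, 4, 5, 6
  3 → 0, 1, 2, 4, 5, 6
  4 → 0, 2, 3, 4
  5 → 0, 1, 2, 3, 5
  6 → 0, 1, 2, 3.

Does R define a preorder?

Reflexive: no — 0 is not related to itself.
Transitive: no — 0 R 3 and 3 R 1, but not 0 R 1.
So R is not a preorder.

No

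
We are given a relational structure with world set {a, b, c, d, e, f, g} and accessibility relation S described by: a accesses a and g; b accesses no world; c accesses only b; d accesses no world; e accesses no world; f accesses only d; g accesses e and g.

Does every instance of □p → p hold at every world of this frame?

No

The schema T characterises exactly the reflexive frames.
Reflexive: no — b is not related to itself.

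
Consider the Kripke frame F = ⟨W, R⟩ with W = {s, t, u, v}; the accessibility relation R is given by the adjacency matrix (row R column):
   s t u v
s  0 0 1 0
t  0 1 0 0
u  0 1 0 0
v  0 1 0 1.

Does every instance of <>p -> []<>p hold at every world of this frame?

No

The schema 5 characterises exactly the Euclidean frames.
Euclidean: no — s R u and s R u, but not u R u.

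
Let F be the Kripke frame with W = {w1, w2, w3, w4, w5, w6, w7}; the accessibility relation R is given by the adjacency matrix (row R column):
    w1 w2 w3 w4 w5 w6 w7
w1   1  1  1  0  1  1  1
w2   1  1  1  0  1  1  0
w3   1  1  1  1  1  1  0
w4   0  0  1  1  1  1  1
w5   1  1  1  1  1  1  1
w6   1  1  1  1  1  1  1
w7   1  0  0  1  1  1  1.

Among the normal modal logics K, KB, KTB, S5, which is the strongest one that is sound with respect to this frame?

Symmetric (axiom B): yes — every pair in R has its reverse in R.
Reflexive (axiom T): yes — every world is R-related to itself.
Euclidean (axiom 5): no — w1 R w2 and w1 R w7, but not w2 R w7.
So F validates K, KB, KTB; S5 would additionally require R to be Euclidean. The strongest is KTB.

KTB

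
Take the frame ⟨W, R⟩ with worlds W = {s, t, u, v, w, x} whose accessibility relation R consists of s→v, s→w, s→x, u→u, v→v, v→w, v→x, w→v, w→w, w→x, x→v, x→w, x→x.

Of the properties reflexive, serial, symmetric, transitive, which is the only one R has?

transitive

Reflexive: no — s is not related to itself.
Serial: no — t has no R-successor.
Symmetric: no — s R v but not v R s.
Transitive: yes — every two-step R-path is closed by a direct edge.
Only transitive holds.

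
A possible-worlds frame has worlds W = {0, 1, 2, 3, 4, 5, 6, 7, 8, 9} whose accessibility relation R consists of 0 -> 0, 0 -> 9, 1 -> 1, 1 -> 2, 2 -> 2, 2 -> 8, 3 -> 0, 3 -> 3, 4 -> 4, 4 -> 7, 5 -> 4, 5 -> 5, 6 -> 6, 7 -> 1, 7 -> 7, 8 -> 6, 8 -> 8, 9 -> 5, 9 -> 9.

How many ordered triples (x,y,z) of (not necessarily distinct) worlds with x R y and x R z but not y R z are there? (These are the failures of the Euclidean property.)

9

Enumerating: (0,9,0), (1,2,1), (2,8,2), (3,0,3), (4,7,4), (5,4,5), (7,1,7), (8,6,8), (9,5,9).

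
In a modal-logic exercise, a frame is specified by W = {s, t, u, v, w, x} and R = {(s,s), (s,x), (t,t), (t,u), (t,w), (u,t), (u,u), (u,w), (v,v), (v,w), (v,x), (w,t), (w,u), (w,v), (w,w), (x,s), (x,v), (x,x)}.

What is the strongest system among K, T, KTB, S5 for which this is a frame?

KTB

Reflexive (axiom T): yes — every world is R-related to itself.
Symmetric (axiom B): yes — every pair in R has its reverse in R.
Euclidean (axiom 5): no — v R w and v R x, but not w R x.
So F validates K, T, KTB; S5 would additionally require R to be Euclidean. The strongest is KTB.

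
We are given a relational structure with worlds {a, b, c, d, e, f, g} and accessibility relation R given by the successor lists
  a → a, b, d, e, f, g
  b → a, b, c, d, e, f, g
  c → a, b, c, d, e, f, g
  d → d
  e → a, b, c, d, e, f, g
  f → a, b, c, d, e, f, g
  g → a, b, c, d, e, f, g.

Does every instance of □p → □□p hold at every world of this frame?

Axiom 4 corresponds to the accessibility relation being transitive.
Transitive: no — a R b and b R c, but not a R c.

No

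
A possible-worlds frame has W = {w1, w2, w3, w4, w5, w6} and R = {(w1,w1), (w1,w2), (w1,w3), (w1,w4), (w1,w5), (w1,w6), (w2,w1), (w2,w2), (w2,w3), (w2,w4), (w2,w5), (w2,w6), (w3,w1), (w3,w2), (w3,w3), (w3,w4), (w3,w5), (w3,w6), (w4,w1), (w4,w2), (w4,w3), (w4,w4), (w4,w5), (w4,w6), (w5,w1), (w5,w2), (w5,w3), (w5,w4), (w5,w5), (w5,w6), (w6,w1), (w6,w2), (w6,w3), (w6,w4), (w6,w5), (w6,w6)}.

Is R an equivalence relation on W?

Reflexive: yes — every world is R-related to itself.
Symmetric: yes — every pair in R has its reverse in R.
Transitive: yes — every two-step R-path is closed by a direct edge.
So R is an equivalence relation.

Yes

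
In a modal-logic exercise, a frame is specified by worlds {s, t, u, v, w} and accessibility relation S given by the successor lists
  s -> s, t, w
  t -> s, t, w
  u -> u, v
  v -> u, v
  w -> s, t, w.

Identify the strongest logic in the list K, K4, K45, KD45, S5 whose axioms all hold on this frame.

S5

Transitive (axiom 4): yes — every two-step S-path is closed by a direct edge.
Euclidean (axiom 5): yes — any two successors of a common world are S-related.
Serial (axiom D): yes — every world has a successor (e.g. s S s).
Reflexive (axiom T): yes — every world is S-related to itself.
So F validates K, K4, K45, KD45, S5. The strongest is S5.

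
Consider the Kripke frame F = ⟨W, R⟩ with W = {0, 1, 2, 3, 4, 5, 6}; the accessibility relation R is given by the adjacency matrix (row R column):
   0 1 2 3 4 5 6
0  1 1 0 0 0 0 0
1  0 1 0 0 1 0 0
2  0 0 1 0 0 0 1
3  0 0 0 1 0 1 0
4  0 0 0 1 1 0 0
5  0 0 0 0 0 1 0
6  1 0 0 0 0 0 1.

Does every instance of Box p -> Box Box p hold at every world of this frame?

No

By correspondence theory, 4 is valid on a frame iff R is transitive.
Transitive: no — 0 R 1 and 1 R 4, but not 0 R 4.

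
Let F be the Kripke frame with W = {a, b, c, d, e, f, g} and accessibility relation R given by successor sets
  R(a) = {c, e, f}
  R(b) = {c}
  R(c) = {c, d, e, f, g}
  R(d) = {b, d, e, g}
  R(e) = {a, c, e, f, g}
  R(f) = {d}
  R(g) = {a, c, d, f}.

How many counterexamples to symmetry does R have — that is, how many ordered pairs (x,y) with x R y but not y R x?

12

Enumerating: (a,c), (a,f), (b,c), (c,d), (c,f), (d,b), (d,e), (e,f), (e,g), (f,d), (g,a), (g,f).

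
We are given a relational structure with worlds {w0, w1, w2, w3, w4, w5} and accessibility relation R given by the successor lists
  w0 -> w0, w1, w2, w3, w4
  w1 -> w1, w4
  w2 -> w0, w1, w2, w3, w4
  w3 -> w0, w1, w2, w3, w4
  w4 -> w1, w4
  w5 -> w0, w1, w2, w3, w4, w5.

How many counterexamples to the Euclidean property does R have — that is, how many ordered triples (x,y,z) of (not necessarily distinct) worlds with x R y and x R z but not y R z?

29

Enumerating: (w0,w1,w0), (w0,w1,w2), (w0,w1,w3), (w0,w4,w0), (w0,w4,w2), (w0,w4,w3), (w2,w1,w0), (w2,w1,w2), (w2,w1,w3), (w2,w4,w0), (w2,w4,w2), (w2,w4,w3), … and 17 more.
Total: 29.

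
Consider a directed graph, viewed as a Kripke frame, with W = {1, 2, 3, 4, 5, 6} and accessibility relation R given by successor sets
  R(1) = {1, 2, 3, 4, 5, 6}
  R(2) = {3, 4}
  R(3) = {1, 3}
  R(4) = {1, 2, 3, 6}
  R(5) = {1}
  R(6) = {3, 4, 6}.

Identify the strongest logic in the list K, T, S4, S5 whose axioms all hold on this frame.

K

Reflexive (axiom T): no — 2 is not related to itself.
Transitive (axiom 4): no — 2 R 3 and 3 R 1, but not 2 R 1.
Euclidean (axiom 5): no — 1 R 2 and 1 R 5, but not 2 R 5.
So F validates K; T would additionally require R to be reflexive. The strongest is K.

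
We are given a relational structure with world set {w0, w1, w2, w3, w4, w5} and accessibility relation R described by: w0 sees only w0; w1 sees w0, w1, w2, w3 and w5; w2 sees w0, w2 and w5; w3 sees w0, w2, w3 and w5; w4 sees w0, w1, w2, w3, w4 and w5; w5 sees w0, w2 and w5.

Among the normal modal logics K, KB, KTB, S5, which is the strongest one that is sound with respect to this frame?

K

Symmetric (axiom B): no — w1 R w0 but not w0 R w1.
Reflexive (axiom T): yes — every world is R-related to itself.
Euclidean (axiom 5): no — w1 R w0 and w1 R w2, but not w0 R w2.
So F validates K; KB would additionally require R to be symmetric. The strongest is K.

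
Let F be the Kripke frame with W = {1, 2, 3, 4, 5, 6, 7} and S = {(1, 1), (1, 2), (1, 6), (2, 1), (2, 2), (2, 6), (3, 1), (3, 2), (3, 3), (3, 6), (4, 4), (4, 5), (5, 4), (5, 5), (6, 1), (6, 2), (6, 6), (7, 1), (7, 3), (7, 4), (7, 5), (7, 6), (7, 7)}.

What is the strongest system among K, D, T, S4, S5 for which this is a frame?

Serial (axiom D): yes — every world has a successor (e.g. 1 S 1).
Reflexive (axiom T): yes — every world is S-related to itself.
Transitive (axiom 4): no — 7 S 1 and 1 S 2, but not 7 S 2.
Euclidean (axiom 5): no — 7 S 1 and 7 S 3, but not 1 S 3.
So F validates K, D, T; S4 would additionally require S to be transitive. The strongest is T.

T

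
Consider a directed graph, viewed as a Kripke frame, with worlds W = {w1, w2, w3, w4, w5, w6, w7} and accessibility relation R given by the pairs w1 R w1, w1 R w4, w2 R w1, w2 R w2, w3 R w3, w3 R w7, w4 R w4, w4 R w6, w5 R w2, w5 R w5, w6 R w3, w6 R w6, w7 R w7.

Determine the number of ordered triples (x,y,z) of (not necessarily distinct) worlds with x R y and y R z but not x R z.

Enumerating: (w1,w4,w6), (w2,w1,w4), (w4,w6,w3), (w5,w2,w1), (w6,w3,w7).

5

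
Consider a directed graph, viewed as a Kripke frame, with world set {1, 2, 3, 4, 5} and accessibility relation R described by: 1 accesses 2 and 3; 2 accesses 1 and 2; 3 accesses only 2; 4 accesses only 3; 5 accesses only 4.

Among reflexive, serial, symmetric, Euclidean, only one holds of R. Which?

Reflexive: no — 1 is not related to itself.
Serial: yes — every world has a successor (e.g. 1 R 2).
Symmetric: no — 1 R 3 but not 3 R 1.
Euclidean: no — 1 R 2 and 1 R 3, but not 2 R 3.
Only serial holds.

serial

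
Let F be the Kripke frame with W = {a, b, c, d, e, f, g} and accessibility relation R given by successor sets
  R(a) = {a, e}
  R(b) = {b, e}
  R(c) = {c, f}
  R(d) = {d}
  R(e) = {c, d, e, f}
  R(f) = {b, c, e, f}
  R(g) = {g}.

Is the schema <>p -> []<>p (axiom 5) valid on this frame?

Axiom 5 corresponds to the accessibility relation being Euclidean.
Euclidean: no — e R c and e R d, but not c R d.

No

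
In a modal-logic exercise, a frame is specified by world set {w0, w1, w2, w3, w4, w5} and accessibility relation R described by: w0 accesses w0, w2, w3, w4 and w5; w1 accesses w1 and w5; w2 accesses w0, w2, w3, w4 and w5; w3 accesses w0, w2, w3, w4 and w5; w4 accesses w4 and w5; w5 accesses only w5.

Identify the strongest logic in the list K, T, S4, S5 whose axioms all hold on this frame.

Reflexive (axiom T): yes — every world is R-related to itself.
Transitive (axiom 4): yes — every two-step R-path is closed by a direct edge.
Euclidean (axiom 5): no — w0 R w4 and w0 R w2, but not w4 R w2.
So F validates K, T, S4; S5 would additionally require R to be Euclidean. The strongest is S4.

S4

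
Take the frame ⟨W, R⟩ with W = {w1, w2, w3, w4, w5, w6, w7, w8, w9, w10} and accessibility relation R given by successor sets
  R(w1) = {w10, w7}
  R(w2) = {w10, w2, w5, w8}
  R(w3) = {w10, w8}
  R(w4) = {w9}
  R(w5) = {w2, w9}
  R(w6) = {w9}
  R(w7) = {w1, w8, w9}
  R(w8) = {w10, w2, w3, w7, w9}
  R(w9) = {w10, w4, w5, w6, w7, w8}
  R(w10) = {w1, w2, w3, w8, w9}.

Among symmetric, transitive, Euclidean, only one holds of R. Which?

symmetric

Symmetric: yes — every pair in R has its reverse in R.
Transitive: no — w1 R w10 and w10 R w2, but not w1 R w2.
Euclidean: no — w1 R w10 and w1 R w7, but not w10 R w7.
Only symmetric holds.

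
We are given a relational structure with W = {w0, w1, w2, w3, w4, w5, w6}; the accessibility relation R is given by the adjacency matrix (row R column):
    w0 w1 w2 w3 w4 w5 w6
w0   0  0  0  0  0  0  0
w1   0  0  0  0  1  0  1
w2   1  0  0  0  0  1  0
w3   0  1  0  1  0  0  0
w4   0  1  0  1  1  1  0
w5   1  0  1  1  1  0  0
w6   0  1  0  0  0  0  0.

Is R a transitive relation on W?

Transitive: no — w1 R w4 and w4 R w3, but not w1 R w3.

No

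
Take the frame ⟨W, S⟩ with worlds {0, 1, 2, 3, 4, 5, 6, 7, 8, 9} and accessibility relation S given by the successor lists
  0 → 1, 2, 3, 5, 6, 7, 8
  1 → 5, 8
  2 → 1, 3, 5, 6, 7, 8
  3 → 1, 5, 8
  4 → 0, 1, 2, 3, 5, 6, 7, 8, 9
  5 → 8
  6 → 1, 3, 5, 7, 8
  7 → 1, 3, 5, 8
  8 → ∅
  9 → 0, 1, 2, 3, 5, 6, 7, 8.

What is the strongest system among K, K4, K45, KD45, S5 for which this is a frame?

K4

Transitive (axiom 4): yes — every two-step S-path is closed by a direct edge.
Euclidean (axiom 5): no — 0 S 1 and 0 S 2, but not 1 S 2.
Serial (axiom D): no — 8 has no S-successor.
Reflexive (axiom T): no — 0 is not related to itself.
So F validates K, K4; K45 would additionally require S to be Euclidean. The strongest is K4.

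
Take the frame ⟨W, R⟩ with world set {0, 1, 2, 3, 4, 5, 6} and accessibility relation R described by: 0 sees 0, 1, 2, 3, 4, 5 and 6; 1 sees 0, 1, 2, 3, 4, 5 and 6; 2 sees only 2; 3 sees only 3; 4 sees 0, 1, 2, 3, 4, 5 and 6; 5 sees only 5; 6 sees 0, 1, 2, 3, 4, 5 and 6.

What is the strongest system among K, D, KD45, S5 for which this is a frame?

D

Serial (axiom D): yes — every world has a successor (e.g. 0 R 0).
Euclidean (axiom 5): no — 0 R 2 and 0 R 1, but not 2 R 1.
Transitive (axiom 4): yes — every two-step R-path is closed by a direct edge.
Reflexive (axiom T): yes — every world is R-related to itself.
So F validates K, D; KD45 would additionally require R to be Euclidean. The strongest is D.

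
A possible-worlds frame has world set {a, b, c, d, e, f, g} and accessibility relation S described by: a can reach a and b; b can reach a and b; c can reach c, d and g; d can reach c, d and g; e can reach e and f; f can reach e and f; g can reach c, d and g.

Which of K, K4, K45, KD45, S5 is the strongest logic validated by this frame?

S5

Transitive (axiom 4): yes — every two-step S-path is closed by a direct edge.
Euclidean (axiom 5): yes — any two successors of a common world are S-related.
Serial (axiom D): yes — every world has a successor (e.g. a S a).
Reflexive (axiom T): yes — every world is S-related to itself.
So F validates K, K4, K45, KD45, S5. The strongest is S5.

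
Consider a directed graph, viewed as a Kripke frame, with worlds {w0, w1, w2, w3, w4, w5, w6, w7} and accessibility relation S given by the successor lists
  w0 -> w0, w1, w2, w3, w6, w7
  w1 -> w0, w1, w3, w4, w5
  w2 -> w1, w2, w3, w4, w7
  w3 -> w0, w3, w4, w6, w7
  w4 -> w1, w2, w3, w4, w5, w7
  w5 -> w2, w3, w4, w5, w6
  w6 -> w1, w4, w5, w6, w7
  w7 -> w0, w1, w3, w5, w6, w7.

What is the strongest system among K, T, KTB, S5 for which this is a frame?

T

Reflexive (axiom T): yes — every world is S-related to itself.
Symmetric (axiom B): no — w0 S w2 but not w2 S w0.
Euclidean (axiom 5): no — w0 S w1 and w0 S w2, but not w1 S w2.
So F validates K, T; KTB would additionally require S to be symmetric. The strongest is T.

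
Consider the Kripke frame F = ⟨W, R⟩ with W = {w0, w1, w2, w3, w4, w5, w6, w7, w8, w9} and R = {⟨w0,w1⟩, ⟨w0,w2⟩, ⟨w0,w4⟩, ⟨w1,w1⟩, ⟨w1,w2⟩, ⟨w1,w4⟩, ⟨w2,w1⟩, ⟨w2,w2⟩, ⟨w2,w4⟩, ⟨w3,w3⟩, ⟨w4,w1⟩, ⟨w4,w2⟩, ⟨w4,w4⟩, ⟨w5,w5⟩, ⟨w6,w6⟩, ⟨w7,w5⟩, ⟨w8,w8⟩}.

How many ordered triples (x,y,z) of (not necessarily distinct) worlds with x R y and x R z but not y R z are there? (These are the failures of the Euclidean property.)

R is Euclidean; there are no such tuples.

0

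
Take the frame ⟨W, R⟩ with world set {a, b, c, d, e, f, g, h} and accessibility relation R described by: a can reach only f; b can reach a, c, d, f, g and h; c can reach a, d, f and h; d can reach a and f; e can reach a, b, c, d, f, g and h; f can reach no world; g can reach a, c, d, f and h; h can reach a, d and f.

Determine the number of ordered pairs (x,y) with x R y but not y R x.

28

Enumerating: (a,f), (b,a), (b,c), (b,d), (b,f), (b,g), (b,h), (c,a), (c,d), (c,f), (c,h), (d,a), … and 16 more.
Total: 28.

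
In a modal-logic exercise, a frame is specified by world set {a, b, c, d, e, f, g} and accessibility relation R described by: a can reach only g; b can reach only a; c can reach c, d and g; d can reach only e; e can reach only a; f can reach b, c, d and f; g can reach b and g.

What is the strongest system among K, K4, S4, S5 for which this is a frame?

K

Transitive (axiom 4): no — a R g and g R b, but not a R b.
Reflexive (axiom T): no — a is not related to itself.
Euclidean (axiom 5): no — c R d and c R g, but not d R g.
So F validates K; K4 would additionally require R to be transitive. The strongest is K.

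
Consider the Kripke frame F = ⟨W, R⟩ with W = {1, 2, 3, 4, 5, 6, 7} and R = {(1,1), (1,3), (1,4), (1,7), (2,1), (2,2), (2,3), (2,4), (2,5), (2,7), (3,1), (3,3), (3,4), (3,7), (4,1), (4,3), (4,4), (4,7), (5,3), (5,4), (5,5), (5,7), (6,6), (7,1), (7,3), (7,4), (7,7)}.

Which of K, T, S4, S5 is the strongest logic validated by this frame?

T

Reflexive (axiom T): yes — every world is R-related to itself.
Transitive (axiom 4): no — 5 R 3 and 3 R 1, but not 5 R 1.
Euclidean (axiom 5): no — 2 R 1 and 2 R 5, but not 1 R 5.
So F validates K, T; S4 would additionally require R to be transitive. The strongest is T.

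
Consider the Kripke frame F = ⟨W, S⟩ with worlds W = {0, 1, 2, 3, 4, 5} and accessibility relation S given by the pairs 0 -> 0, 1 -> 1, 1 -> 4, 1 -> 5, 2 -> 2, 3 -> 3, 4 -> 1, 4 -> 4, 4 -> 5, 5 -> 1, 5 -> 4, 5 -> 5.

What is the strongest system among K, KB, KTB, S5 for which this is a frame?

S5

Symmetric (axiom B): yes — every pair in S has its reverse in S.
Reflexive (axiom T): yes — every world is S-related to itself.
Euclidean (axiom 5): yes — any two successors of a common world are S-related.
So F validates K, KB, KTB, S5. The strongest is S5.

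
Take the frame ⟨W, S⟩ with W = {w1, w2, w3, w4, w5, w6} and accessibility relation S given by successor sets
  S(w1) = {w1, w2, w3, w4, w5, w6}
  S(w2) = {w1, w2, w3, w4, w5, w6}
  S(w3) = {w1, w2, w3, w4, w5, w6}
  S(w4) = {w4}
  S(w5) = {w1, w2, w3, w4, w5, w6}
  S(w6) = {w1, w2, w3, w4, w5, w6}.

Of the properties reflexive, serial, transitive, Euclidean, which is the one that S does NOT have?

Reflexive: yes — every world is S-related to itself.
Serial: yes — every world has a successor (e.g. w1 S w1).
Transitive: yes — every two-step S-path is closed by a direct edge.
Euclidean: no — w1 S w4 and w1 S w2, but not w4 S w2.
Only Euclidean fails.

Euclidean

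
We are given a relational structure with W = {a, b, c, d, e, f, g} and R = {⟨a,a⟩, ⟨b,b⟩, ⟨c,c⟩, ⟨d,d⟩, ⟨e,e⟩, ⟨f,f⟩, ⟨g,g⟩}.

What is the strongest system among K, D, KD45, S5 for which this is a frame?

Serial (axiom D): yes — every world has a successor (e.g. a R a).
Euclidean (axiom 5): yes — any two successors of a common world are R-related.
Transitive (axiom 4): yes — every two-step R-path is closed by a direct edge.
Reflexive (axiom T): yes — every world is R-related to itself.
So F validates K, D, KD45, S5. The strongest is S5.

S5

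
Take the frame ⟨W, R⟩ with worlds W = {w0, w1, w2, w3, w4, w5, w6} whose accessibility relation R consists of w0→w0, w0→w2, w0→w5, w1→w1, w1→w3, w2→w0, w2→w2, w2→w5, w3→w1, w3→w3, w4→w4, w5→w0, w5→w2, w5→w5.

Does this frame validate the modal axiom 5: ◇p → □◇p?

By correspondence theory, 5 is valid on a frame iff R is Euclidean.
Euclidean: yes — any two successors of a common world are R-related.

Yes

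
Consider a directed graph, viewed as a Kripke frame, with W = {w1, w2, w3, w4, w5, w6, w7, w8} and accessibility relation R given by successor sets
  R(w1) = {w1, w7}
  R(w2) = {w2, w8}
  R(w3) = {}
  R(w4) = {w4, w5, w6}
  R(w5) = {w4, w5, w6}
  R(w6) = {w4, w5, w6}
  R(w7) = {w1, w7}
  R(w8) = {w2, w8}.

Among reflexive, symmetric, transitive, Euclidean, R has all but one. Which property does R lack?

Reflexive: no — w3 is not related to itself.
Symmetric: yes — every pair in R has its reverse in R.
Transitive: yes — every two-step R-path is closed by a direct edge.
Euclidean: yes — any two successors of a common world are R-related.
Only reflexive fails.

reflexive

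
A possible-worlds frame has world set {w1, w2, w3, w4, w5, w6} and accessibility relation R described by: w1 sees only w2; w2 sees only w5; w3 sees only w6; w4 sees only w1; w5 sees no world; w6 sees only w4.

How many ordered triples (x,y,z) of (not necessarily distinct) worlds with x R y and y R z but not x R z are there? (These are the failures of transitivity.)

4

Enumerating: (w1,w2,w5), (w3,w6,w4), (w4,w1,w2), (w6,w4,w1).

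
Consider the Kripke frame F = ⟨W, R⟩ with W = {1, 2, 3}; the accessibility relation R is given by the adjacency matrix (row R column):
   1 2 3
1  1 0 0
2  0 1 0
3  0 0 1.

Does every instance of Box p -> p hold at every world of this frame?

By correspondence theory, T is valid on a frame iff R is reflexive.
Reflexive: yes — every world is R-related to itself.

Yes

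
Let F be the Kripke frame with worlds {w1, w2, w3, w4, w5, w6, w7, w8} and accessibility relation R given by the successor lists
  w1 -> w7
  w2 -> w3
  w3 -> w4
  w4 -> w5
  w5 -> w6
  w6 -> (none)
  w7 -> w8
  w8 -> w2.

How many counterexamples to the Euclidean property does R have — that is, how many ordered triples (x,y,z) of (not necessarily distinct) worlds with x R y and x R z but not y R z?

7

Enumerating: (w1,w7,w7), (w2,w3,w3), (w3,w4,w4), (w4,w5,w5), (w5,w6,w6), (w7,w8,w8), (w8,w2,w2).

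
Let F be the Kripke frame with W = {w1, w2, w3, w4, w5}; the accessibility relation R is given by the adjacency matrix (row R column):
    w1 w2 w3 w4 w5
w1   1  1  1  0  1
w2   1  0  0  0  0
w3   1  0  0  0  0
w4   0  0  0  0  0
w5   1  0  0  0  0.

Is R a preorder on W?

No

Reflexive: no — w2 is not related to itself.
Transitive: no — w2 R w1 and w1 R w3, but not w2 R w3.
So R is not a preorder.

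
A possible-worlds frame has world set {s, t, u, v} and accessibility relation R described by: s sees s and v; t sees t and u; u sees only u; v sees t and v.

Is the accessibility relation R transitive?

No

Transitive: no — s R v and v R t, but not s R t.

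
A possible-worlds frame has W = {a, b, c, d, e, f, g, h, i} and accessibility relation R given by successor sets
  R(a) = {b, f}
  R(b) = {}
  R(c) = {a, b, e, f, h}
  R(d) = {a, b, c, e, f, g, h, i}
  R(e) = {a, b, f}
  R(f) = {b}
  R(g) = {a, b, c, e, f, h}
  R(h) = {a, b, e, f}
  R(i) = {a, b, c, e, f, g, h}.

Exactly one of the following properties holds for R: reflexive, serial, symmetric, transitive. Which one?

Reflexive: no — a is not related to itself.
Serial: no — b has no R-successor.
Symmetric: no — a R b but not b R a.
Transitive: yes — every two-step R-path is closed by a direct edge.
Only transitive holds.

transitive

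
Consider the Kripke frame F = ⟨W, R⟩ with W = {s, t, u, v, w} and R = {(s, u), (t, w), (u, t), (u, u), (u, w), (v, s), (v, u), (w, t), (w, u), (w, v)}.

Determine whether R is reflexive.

Reflexive: no — s is not related to itself.

No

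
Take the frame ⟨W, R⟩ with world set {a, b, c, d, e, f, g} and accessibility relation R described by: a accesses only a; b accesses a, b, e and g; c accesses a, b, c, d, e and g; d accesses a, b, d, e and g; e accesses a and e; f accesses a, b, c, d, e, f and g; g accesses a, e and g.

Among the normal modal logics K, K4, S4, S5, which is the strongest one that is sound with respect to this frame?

Transitive (axiom 4): yes — every two-step R-path is closed by a direct edge.
Reflexive (axiom T): yes — every world is R-related to itself.
Euclidean (axiom 5): no — b R a and b R e, but not a R e.
So F validates K, K4, S4; S5 would additionally require R to be Euclidean. The strongest is S4.

S4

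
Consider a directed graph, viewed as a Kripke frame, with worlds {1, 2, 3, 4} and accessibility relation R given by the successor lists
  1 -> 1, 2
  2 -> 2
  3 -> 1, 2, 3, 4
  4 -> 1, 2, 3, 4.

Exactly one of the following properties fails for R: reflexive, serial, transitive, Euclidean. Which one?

Euclidean

Reflexive: yes — every world is R-related to itself.
Serial: yes — every world has a successor (e.g. 1 R 1).
Transitive: yes — every two-step R-path is closed by a direct edge.
Euclidean: no — 3 R 1 and 3 R 4, but not 1 R 4.
Only Euclidean fails.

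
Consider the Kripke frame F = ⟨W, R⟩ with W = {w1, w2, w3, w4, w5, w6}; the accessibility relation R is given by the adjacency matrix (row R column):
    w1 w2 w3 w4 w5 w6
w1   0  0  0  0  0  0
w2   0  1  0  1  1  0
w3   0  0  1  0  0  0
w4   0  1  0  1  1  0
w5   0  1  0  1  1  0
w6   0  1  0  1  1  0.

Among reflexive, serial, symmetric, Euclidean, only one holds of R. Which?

Reflexive: no — w1 is not related to itself.
Serial: no — w1 has no R-successor.
Symmetric: no — w6 R w2 but not w2 R w6.
Euclidean: yes — any two successors of a common world are R-related.
Only Euclidean holds.

Euclidean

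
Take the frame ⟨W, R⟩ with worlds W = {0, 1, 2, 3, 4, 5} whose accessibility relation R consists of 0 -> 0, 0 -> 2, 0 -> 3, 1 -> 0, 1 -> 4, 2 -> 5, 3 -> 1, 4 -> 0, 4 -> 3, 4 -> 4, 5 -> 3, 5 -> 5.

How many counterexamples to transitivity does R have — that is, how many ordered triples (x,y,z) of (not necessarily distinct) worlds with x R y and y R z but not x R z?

11

Enumerating: (0,2,5), (0,3,1), (1,0,2), (1,0,3), (1,4,3), (2,5,3), (3,1,0), (3,1,4), (4,0,2), (4,3,1), (5,3,1).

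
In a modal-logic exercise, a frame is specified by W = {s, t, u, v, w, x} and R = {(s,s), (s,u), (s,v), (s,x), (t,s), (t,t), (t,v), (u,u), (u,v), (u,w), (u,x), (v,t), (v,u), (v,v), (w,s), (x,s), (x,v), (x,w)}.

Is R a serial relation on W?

Serial: yes — every world has a successor (e.g. s R s).

Yes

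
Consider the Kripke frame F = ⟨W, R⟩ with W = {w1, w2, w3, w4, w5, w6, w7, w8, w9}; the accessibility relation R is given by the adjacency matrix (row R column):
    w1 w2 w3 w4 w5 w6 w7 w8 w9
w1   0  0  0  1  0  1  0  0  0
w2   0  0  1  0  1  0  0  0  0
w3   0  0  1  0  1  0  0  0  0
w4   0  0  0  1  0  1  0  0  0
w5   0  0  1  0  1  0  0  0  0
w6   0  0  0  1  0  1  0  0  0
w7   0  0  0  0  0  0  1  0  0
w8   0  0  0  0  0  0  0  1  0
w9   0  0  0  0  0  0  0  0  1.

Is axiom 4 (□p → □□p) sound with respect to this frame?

Yes

The schema 4 characterises exactly the transitive frames.
Transitive: yes — every two-step R-path is closed by a direct edge.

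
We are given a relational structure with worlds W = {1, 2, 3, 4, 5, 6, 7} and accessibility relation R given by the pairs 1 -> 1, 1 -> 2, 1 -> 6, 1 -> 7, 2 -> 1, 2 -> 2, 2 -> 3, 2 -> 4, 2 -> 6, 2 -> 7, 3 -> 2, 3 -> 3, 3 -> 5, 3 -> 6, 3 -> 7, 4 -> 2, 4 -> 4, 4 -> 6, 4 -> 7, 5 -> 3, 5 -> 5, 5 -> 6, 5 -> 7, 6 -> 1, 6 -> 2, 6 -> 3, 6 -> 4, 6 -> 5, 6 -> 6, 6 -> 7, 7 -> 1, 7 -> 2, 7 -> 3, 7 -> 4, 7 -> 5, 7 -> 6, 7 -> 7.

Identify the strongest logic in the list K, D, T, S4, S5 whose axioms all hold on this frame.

Serial (axiom D): yes — every world has a successor (e.g. 1 R 1).
Reflexive (axiom T): yes — every world is R-related to itself.
Transitive (axiom 4): no — 1 R 2 and 2 R 3, but not 1 R 3.
Euclidean (axiom 5): no — 2 R 1 and 2 R 3, but not 1 R 3.
So F validates K, D, T; S4 would additionally require R to be transitive. The strongest is T.

T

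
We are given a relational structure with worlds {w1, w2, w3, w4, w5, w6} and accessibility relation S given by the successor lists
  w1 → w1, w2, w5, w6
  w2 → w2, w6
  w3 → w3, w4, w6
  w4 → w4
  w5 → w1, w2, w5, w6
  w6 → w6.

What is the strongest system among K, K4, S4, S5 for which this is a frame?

Transitive (axiom 4): yes — every two-step S-path is closed by a direct edge.
Reflexive (axiom T): yes — every world is S-related to itself.
Euclidean (axiom 5): no — w1 S w2 and w1 S w5, but not w2 S w5.
So F validates K, K4, S4; S5 would additionally require S to be Euclidean. The strongest is S4.

S4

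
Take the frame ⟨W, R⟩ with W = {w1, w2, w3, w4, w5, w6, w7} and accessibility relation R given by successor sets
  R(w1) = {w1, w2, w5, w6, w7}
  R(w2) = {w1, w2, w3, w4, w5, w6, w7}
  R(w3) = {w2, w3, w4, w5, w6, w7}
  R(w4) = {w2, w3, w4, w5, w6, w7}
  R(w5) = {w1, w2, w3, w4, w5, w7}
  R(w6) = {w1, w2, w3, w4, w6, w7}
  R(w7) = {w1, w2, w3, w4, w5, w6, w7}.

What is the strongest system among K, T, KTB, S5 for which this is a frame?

Reflexive (axiom T): yes — every world is R-related to itself.
Symmetric (axiom B): yes — every pair in R has its reverse in R.
Euclidean (axiom 5): no — w1 R w5 and w1 R w6, but not w5 R w6.
So F validates K, T, KTB; S5 would additionally require R to be Euclidean. The strongest is KTB.

KTB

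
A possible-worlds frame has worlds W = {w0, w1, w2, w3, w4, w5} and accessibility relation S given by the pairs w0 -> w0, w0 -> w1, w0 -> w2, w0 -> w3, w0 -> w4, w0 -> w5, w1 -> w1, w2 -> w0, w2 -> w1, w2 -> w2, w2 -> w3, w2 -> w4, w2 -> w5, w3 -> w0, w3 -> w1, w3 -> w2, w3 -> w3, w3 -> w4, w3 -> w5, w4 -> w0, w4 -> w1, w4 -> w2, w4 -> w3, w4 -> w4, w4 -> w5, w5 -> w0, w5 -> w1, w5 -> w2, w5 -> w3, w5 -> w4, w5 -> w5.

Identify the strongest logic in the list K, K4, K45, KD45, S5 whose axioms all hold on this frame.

K4

Transitive (axiom 4): yes — every two-step S-path is closed by a direct edge.
Euclidean (axiom 5): no — w0 S w1 and w0 S w2, but not w1 S w2.
Serial (axiom D): yes — every world has a successor (e.g. w0 S w0).
Reflexive (axiom T): yes — every world is S-related to itself.
So F validates K, K4; K45 would additionally require S to be Euclidean. The strongest is K4.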